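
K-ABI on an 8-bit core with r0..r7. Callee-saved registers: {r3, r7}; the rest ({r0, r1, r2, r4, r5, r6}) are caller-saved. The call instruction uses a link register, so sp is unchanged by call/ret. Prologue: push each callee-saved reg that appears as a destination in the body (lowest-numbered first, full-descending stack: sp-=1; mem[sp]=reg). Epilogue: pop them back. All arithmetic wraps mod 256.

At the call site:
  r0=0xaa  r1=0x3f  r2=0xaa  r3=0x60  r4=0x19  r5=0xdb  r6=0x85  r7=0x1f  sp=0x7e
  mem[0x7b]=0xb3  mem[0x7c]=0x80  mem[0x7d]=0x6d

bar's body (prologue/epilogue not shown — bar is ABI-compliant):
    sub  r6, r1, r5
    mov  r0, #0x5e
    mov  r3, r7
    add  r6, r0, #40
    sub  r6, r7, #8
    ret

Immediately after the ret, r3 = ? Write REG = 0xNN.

prologue: push r3 → mem[0x7d]=0x60, sp=0x7d
body[0] sub  r6, r1, r5 → r6=0x64
body[1] mov  r0, #0x5e → r0=0x5e
body[2] mov  r3, r7 → r3=0x1f
body[3] add  r6, r0, #40 → r6=0x86
body[4] sub  r6, r7, #8 → r6=0x17
epilogue: pop r3=0x60, sp=0x7e
r3 is callee-saved → restored

REG = 0x60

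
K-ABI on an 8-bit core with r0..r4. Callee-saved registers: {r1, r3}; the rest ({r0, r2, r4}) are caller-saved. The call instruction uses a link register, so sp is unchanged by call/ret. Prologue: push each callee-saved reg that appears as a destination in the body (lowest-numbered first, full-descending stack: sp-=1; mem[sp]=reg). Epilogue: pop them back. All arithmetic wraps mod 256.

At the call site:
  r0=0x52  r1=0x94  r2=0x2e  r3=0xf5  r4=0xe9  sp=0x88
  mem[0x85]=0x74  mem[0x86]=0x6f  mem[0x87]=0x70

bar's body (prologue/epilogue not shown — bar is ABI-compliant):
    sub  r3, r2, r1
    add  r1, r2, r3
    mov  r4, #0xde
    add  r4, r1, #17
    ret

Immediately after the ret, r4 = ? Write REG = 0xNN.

prologue: push r1 → mem[0x87]=0x94, sp=0x87
prologue: push r3 → mem[0x86]=0xf5, sp=0x86
body[0] sub  r3, r2, r1 → r3=0x9a
body[1] add  r1, r2, r3 → r1=0xc8
body[2] mov  r4, #0xde → r4=0xde
body[3] add  r4, r1, #17 → r4=0xd9
epilogue: pop r3=0xf5, sp=0x87
epilogue: pop r1=0x94, sp=0x88
r4 is caller-saved → body value

REG = 0xd9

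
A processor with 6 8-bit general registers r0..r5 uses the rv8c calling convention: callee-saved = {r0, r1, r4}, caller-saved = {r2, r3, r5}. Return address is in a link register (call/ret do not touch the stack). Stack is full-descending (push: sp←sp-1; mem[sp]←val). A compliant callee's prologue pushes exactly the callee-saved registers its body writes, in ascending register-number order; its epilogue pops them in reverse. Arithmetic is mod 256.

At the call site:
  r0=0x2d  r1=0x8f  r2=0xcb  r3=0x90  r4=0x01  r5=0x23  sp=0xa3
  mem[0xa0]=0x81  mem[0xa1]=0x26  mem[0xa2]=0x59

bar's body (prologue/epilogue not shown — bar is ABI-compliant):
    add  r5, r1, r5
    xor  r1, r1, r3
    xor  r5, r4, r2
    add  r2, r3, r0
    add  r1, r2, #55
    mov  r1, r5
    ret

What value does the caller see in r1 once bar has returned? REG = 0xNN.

prologue: push r1 -> mem[0xa2]=0x8f, sp=0xa2
body[0] add  r5, r1, r5 -> r5=0xb2
body[1] xor  r1, r1, r3 -> r1=0x1f
body[2] xor  r5, r4, r2 -> r5=0xca
body[3] add  r2, r3, r0 -> r2=0xbd
body[4] add  r1, r2, #55 -> r1=0xf4
body[5] mov  r1, r5 -> r1=0xca
epilogue: pop r1=0x8f, sp=0xa3
r1 is callee-saved -> restored

REG = 0x8f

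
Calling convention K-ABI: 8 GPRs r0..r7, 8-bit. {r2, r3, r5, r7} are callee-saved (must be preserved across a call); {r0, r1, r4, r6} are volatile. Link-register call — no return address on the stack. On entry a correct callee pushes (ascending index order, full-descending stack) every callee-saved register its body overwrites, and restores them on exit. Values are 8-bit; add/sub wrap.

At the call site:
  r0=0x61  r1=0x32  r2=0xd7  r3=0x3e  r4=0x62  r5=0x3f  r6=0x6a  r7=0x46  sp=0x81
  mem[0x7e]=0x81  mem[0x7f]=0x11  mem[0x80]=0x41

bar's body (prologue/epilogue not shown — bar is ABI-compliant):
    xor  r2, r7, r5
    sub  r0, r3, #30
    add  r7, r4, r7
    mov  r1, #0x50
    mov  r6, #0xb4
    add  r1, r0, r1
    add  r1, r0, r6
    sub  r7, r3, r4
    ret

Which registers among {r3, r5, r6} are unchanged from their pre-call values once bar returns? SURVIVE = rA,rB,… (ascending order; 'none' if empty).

SURVIVE = r3,r5

prologue: push r2 → mem[0x80]=0xd7, sp=0x80
prologue: push r7 → mem[0x7f]=0x46, sp=0x7f
body[0] xor  r2, r7, r5 → r2=0x79
body[1] sub  r0, r3, #30 → r0=0x20
body[2] add  r7, r4, r7 → r7=0xa8
body[3] mov  r1, #0x50 → r1=0x50
body[4] mov  r6, #0xb4 → r6=0xb4
body[5] add  r1, r0, r1 → r1=0x70
body[6] add  r1, r0, r6 → r1=0xd4
body[7] sub  r7, r3, r4 → r7=0xdc
epilogue: pop r7=0x46, sp=0x80
epilogue: pop r2=0xd7, sp=0x81
r3: callee-saved, written=False
r5: callee-saved, written=False
r6: caller-saved, written=True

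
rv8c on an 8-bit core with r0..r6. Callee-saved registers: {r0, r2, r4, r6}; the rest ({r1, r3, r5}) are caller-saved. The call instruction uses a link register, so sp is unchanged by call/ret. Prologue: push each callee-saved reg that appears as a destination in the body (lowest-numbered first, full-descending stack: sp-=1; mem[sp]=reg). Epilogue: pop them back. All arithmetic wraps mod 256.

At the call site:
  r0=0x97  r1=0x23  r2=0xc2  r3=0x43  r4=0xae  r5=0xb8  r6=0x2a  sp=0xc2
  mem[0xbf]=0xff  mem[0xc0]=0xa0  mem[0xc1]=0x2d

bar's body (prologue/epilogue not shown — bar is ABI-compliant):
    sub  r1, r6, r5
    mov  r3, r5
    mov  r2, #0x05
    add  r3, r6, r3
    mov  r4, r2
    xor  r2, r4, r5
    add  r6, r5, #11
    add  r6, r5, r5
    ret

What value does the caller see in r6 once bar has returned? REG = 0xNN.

REG = 0x2a

prologue: push r2 → mem[0xc1]=0xc2, sp=0xc1
prologue: push r4 → mem[0xc0]=0xae, sp=0xc0
prologue: push r6 → mem[0xbf]=0x2a, sp=0xbf
body[0] sub  r1, r6, r5 → r1=0x72
body[1] mov  r3, r5 → r3=0xb8
body[2] mov  r2, #0x05 → r2=0x05
body[3] add  r3, r6, r3 → r3=0xe2
body[4] mov  r4, r2 → r4=0x05
body[5] xor  r2, r4, r5 → r2=0xbd
body[6] add  r6, r5, #11 → r6=0xc3
body[7] add  r6, r5, r5 → r6=0x70
epilogue: pop r6=0x2a, sp=0xc0
epilogue: pop r4=0xae, sp=0xc1
epilogue: pop r2=0xc2, sp=0xc2
r6 is callee-saved → restored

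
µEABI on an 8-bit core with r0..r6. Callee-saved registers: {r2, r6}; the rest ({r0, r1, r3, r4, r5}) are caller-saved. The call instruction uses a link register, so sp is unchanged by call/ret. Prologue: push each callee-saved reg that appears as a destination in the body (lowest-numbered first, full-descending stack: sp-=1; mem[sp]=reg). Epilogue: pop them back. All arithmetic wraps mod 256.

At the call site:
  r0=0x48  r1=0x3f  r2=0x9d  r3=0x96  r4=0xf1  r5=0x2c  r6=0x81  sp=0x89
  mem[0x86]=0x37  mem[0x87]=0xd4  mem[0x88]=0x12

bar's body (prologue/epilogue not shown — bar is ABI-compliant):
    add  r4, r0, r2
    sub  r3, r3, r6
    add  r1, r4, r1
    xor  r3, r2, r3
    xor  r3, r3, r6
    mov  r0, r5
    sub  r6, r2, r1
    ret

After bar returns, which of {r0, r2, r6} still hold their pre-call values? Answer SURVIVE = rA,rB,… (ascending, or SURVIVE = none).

SURVIVE = r2,r6

prologue: push r6 → mem[0x88]=0x81, sp=0x88
body[0] add  r4, r0, r2 → r4=0xe5
body[1] sub  r3, r3, r6 → r3=0x15
body[2] add  r1, r4, r1 → r1=0x24
body[3] xor  r3, r2, r3 → r3=0x88
body[4] xor  r3, r3, r6 → r3=0x09
body[5] mov  r0, r5 → r0=0x2c
body[6] sub  r6, r2, r1 → r6=0x79
epilogue: pop r6=0x81, sp=0x89
r0: caller-saved, written=True
r2: callee-saved, written=False
r6: callee-saved, written=True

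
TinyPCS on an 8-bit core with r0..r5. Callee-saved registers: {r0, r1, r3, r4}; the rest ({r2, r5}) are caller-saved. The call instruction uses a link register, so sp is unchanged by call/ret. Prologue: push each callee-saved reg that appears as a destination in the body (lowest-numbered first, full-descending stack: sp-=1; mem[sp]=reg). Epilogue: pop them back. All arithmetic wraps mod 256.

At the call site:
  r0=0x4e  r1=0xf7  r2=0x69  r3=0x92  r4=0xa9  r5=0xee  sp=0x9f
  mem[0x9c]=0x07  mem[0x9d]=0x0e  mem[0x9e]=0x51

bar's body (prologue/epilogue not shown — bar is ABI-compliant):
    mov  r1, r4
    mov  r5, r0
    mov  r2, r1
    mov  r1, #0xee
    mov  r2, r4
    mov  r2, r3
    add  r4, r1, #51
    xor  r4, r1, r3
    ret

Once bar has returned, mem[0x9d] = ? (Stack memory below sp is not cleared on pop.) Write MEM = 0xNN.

prologue: push r1 → mem[0x9e]=0xf7, sp=0x9e
prologue: push r4 → mem[0x9d]=0xa9, sp=0x9d
body[0] mov  r1, r4 → r1=0xa9
body[1] mov  r5, r0 → r5=0x4e
body[2] mov  r2, r1 → r2=0xa9
body[3] mov  r1, #0xee → r1=0xee
body[4] mov  r2, r4 → r2=0xa9
body[5] mov  r2, r3 → r2=0x92
body[6] add  r4, r1, #51 → r4=0x21
body[7] xor  r4, r1, r3 → r4=0x7c
epilogue: pop r4=0xa9, sp=0x9e
epilogue: pop r1=0xf7, sp=0x9f
prologue pushed ['r1', 'r4'] at ['0x9e', '0x9d']

MEM = 0xa9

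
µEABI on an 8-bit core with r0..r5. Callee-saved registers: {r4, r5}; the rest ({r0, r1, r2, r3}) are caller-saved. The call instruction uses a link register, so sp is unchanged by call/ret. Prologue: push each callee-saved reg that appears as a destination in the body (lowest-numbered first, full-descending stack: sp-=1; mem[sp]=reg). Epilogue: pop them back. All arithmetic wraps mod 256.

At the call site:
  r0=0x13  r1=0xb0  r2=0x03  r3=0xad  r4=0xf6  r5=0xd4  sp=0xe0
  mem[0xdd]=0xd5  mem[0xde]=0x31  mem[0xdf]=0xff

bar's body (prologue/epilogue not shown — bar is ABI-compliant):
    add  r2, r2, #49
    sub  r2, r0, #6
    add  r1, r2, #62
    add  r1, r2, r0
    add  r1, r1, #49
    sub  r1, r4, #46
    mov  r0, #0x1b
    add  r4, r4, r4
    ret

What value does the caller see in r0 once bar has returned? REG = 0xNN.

REG = 0x1b

prologue: push r4 → mem[0xdf]=0xf6, sp=0xdf
body[0] add  r2, r2, #49 → r2=0x34
body[1] sub  r2, r0, #6 → r2=0x0d
body[2] add  r1, r2, #62 → r1=0x4b
body[3] add  r1, r2, r0 → r1=0x20
body[4] add  r1, r1, #49 → r1=0x51
body[5] sub  r1, r4, #46 → r1=0xc8
body[6] mov  r0, #0x1b → r0=0x1b
body[7] add  r4, r4, r4 → r4=0xec
epilogue: pop r4=0xf6, sp=0xe0
r0 is caller-saved → body value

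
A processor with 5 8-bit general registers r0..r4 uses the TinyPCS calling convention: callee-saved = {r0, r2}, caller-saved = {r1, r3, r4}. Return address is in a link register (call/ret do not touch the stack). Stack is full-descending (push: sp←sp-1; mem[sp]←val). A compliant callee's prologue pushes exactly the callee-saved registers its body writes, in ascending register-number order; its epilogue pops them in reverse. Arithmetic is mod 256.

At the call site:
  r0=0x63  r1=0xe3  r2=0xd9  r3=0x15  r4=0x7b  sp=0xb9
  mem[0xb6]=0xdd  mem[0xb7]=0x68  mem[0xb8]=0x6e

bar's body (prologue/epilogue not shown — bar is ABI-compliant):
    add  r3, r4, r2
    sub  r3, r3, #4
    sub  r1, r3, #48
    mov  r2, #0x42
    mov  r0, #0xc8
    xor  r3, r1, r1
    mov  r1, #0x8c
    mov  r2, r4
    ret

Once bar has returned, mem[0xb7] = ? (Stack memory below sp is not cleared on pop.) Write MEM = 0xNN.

MEM = 0xd9

prologue: push r0 → mem[0xb8]=0x63, sp=0xb8
prologue: push r2 → mem[0xb7]=0xd9, sp=0xb7
body[0] add  r3, r4, r2 → r3=0x54
body[1] sub  r3, r3, #4 → r3=0x50
body[2] sub  r1, r3, #48 → r1=0x20
body[3] mov  r2, #0x42 → r2=0x42
body[4] mov  r0, #0xc8 → r0=0xc8
body[5] xor  r3, r1, r1 → r3=0x00
body[6] mov  r1, #0x8c → r1=0x8c
body[7] mov  r2, r4 → r2=0x7b
epilogue: pop r2=0xd9, sp=0xb8
epilogue: pop r0=0x63, sp=0xb9
prologue pushed ['r0', 'r2'] at ['0xb8', '0xb7']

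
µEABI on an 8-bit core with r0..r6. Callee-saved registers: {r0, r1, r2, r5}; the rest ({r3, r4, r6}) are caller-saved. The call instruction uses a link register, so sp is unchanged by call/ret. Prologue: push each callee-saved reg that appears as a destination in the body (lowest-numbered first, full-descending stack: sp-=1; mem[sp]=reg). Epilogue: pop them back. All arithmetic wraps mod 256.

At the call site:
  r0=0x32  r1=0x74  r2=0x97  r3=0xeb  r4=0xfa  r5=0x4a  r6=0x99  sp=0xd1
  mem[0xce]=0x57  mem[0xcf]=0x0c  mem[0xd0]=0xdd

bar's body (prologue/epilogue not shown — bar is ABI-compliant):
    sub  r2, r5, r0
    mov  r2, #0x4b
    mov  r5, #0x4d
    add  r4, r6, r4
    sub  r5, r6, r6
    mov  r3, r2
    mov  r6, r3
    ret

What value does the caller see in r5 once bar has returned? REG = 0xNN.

REG = 0x4a

prologue: push r2 → mem[0xd0]=0x97, sp=0xd0
prologue: push r5 → mem[0xcf]=0x4a, sp=0xcf
body[0] sub  r2, r5, r0 → r2=0x18
body[1] mov  r2, #0x4b → r2=0x4b
body[2] mov  r5, #0x4d → r5=0x4d
body[3] add  r4, r6, r4 → r4=0x93
body[4] sub  r5, r6, r6 → r5=0x00
body[5] mov  r3, r2 → r3=0x4b
body[6] mov  r6, r3 → r6=0x4b
epilogue: pop r5=0x4a, sp=0xd0
epilogue: pop r2=0x97, sp=0xd1
r5 is callee-saved → restored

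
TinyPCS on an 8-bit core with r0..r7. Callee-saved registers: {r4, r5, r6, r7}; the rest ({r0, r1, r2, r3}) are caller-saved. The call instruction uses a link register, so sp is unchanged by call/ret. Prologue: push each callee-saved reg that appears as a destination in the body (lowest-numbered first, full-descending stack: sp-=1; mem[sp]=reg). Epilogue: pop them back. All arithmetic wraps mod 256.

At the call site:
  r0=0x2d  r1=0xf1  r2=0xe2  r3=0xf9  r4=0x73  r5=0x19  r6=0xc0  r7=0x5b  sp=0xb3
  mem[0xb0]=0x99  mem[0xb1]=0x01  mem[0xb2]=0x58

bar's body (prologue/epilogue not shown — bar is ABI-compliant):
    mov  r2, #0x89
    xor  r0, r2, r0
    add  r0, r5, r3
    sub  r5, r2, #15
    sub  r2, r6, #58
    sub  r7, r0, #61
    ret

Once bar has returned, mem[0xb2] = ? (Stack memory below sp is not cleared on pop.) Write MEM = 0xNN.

prologue: push r5 → mem[0xb2]=0x19, sp=0xb2
prologue: push r7 → mem[0xb1]=0x5b, sp=0xb1
body[0] mov  r2, #0x89 → r2=0x89
body[1] xor  r0, r2, r0 → r0=0xa4
body[2] add  r0, r5, r3 → r0=0x12
body[3] sub  r5, r2, #15 → r5=0x7a
body[4] sub  r2, r6, #58 → r2=0x86
body[5] sub  r7, r0, #61 → r7=0xd5
epilogue: pop r7=0x5b, sp=0xb2
epilogue: pop r5=0x19, sp=0xb3
prologue pushed ['r5', 'r7'] at ['0xb2', '0xb1']

MEM = 0x19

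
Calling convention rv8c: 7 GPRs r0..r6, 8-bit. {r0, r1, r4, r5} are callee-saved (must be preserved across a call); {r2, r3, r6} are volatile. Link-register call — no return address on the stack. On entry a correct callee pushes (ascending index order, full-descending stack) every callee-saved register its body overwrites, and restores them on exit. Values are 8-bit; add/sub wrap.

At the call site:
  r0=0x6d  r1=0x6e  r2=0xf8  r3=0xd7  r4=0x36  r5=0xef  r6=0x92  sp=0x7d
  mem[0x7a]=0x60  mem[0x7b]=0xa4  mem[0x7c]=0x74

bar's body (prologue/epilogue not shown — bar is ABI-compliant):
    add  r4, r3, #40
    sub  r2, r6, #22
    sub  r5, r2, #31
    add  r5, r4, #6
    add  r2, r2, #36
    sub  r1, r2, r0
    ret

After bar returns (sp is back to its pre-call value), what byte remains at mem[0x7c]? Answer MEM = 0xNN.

prologue: push r1 -> mem[0x7c]=0x6e, sp=0x7c
prologue: push r4 -> mem[0x7b]=0x36, sp=0x7b
prologue: push r5 -> mem[0x7a]=0xef, sp=0x7a
body[0] add  r4, r3, #40 -> r4=0xff
body[1] sub  r2, r6, #22 -> r2=0x7c
body[2] sub  r5, r2, #31 -> r5=0x5d
body[3] add  r5, r4, #6 -> r5=0x05
body[4] add  r2, r2, #36 -> r2=0xa0
body[5] sub  r1, r2, r0 -> r1=0x33
epilogue: pop r5=0xef, sp=0x7b
epilogue: pop r4=0x36, sp=0x7c
epilogue: pop r1=0x6e, sp=0x7d
prologue pushed ['r1', 'r4', 'r5'] at ['0x7c', '0x7b', '0x7a']

MEM = 0x6e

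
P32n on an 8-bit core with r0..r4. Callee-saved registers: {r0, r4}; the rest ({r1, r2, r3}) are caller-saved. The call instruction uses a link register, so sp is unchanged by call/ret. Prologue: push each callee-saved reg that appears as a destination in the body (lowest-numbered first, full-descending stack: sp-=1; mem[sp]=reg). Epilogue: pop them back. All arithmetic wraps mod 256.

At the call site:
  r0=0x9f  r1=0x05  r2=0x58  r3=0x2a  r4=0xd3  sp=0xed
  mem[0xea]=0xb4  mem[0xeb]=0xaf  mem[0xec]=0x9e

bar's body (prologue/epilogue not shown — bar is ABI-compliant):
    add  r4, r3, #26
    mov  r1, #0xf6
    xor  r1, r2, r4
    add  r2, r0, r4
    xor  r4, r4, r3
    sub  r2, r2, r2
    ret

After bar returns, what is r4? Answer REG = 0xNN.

REG = 0xd3

prologue: push r4 → mem[0xec]=0xd3, sp=0xec
body[0] add  r4, r3, #26 → r4=0x44
body[1] mov  r1, #0xf6 → r1=0xf6
body[2] xor  r1, r2, r4 → r1=0x1c
body[3] add  r2, r0, r4 → r2=0xe3
body[4] xor  r4, r4, r3 → r4=0x6e
body[5] sub  r2, r2, r2 → r2=0x00
epilogue: pop r4=0xd3, sp=0xed
r4 is callee-saved → restored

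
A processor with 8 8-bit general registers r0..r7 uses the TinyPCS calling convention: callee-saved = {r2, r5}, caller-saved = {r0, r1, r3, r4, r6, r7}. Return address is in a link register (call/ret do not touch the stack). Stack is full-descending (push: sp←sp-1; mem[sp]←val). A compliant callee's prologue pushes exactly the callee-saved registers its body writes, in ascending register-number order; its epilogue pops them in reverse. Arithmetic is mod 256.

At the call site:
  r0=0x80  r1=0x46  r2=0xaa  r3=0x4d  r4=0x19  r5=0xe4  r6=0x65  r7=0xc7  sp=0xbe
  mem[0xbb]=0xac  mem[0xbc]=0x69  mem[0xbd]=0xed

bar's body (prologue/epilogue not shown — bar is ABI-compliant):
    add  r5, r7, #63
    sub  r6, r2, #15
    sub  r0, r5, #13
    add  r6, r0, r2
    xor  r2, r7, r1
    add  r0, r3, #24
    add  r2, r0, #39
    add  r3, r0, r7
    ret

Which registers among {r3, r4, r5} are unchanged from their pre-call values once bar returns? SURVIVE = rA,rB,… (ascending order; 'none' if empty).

prologue: push r2 -> mem[0xbd]=0xaa, sp=0xbd
prologue: push r5 -> mem[0xbc]=0xe4, sp=0xbc
body[0] add  r5, r7, #63 -> r5=0x06
body[1] sub  r6, r2, #15 -> r6=0x9b
body[2] sub  r0, r5, #13 -> r0=0xf9
body[3] add  r6, r0, r2 -> r6=0xa3
body[4] xor  r2, r7, r1 -> r2=0x81
body[5] add  r0, r3, #24 -> r0=0x65
body[6] add  r2, r0, #39 -> r2=0x8c
body[7] add  r3, r0, r7 -> r3=0x2c
epilogue: pop r5=0xe4, sp=0xbd
epilogue: pop r2=0xaa, sp=0xbe
r3: caller-saved, written=True
r4: caller-saved, written=False
r5: callee-saved, written=True

SURVIVE = r4,r5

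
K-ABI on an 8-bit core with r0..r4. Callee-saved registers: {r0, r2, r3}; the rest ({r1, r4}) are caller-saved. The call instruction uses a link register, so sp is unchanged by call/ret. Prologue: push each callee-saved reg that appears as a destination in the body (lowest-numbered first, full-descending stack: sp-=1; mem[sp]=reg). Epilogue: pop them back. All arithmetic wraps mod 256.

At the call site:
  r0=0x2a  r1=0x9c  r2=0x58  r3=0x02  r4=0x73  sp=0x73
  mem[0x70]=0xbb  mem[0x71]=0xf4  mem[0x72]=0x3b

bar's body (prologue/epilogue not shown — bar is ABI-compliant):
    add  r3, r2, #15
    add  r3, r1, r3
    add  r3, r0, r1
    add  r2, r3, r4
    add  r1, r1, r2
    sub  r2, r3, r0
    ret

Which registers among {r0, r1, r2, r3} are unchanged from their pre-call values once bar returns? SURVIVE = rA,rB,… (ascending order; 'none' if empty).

prologue: push r2 -> mem[0x72]=0x58, sp=0x72
prologue: push r3 -> mem[0x71]=0x02, sp=0x71
body[0] add  r3, r2, #15 -> r3=0x67
body[1] add  r3, r1, r3 -> r3=0x03
body[2] add  r3, r0, r1 -> r3=0xc6
body[3] add  r2, r3, r4 -> r2=0x39
body[4] add  r1, r1, r2 -> r1=0xd5
body[5] sub  r2, r3, r0 -> r2=0x9c
epilogue: pop r3=0x02, sp=0x72
epilogue: pop r2=0x58, sp=0x73
r0: callee-saved, written=False
r1: caller-saved, written=True
r2: callee-saved, written=True
r3: callee-saved, written=True

SURVIVE = r0,r2,r3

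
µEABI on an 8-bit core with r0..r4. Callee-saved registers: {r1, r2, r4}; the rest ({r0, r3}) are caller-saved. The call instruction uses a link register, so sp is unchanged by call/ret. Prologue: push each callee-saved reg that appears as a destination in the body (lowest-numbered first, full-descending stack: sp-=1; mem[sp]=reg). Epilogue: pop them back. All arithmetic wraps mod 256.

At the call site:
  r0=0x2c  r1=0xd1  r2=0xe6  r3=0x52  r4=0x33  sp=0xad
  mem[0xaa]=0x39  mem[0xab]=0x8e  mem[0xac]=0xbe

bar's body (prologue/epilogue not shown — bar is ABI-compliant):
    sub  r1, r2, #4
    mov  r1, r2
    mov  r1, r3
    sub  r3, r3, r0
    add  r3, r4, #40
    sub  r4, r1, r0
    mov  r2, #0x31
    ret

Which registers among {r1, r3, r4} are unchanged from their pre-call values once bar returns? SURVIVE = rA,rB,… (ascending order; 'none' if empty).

prologue: push r1 → mem[0xac]=0xd1, sp=0xac
prologue: push r2 → mem[0xab]=0xe6, sp=0xab
prologue: push r4 → mem[0xaa]=0x33, sp=0xaa
body[0] sub  r1, r2, #4 → r1=0xe2
body[1] mov  r1, r2 → r1=0xe6
body[2] mov  r1, r3 → r1=0x52
body[3] sub  r3, r3, r0 → r3=0x26
body[4] add  r3, r4, #40 → r3=0x5b
body[5] sub  r4, r1, r0 → r4=0x26
body[6] mov  r2, #0x31 → r2=0x31
epilogue: pop r4=0x33, sp=0xab
epilogue: pop r2=0xe6, sp=0xac
epilogue: pop r1=0xd1, sp=0xad
r1: callee-saved, written=True
r3: caller-saved, written=True
r4: callee-saved, written=True

SURVIVE = r1,r4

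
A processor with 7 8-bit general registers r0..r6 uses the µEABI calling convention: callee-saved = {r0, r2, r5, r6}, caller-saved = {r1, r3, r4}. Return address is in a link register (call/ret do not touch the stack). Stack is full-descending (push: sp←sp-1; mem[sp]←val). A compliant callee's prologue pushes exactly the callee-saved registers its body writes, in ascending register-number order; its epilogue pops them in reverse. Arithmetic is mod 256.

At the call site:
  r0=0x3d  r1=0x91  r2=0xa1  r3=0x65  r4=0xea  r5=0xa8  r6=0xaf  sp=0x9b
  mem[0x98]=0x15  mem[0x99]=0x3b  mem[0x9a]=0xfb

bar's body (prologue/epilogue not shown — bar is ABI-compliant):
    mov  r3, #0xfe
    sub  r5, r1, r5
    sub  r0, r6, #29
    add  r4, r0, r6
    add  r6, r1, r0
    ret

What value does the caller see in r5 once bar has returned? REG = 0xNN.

REG = 0xa8

prologue: push r0 -> mem[0x9a]=0x3d, sp=0x9a
prologue: push r5 -> mem[0x99]=0xa8, sp=0x99
prologue: push r6 -> mem[0x98]=0xaf, sp=0x98
body[0] mov  r3, #0xfe -> r3=0xfe
body[1] sub  r5, r1, r5 -> r5=0xe9
body[2] sub  r0, r6, #29 -> r0=0x92
body[3] add  r4, r0, r6 -> r4=0x41
body[4] add  r6, r1, r0 -> r6=0x23
epilogue: pop r6=0xaf, sp=0x99
epilogue: pop r5=0xa8, sp=0x9a
epilogue: pop r0=0x3d, sp=0x9b
r5 is callee-saved -> restored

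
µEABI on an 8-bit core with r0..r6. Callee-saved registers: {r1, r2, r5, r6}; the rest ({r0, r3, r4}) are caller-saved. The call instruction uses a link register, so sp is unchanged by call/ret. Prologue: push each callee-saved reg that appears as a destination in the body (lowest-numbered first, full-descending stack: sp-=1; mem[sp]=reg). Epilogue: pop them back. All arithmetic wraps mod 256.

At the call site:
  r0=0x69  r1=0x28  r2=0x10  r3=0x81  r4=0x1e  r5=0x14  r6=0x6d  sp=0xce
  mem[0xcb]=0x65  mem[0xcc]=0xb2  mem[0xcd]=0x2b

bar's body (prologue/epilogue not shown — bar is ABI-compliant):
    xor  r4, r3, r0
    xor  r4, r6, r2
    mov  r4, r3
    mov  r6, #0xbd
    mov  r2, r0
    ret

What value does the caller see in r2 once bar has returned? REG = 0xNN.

prologue: push r2 -> mem[0xcd]=0x10, sp=0xcd
prologue: push r6 -> mem[0xcc]=0x6d, sp=0xcc
body[0] xor  r4, r3, r0 -> r4=0xe8
body[1] xor  r4, r6, r2 -> r4=0x7d
body[2] mov  r4, r3 -> r4=0x81
body[3] mov  r6, #0xbd -> r6=0xbd
body[4] mov  r2, r0 -> r2=0x69
epilogue: pop r6=0x6d, sp=0xcd
epilogue: pop r2=0x10, sp=0xce
r2 is callee-saved -> restored

REG = 0x10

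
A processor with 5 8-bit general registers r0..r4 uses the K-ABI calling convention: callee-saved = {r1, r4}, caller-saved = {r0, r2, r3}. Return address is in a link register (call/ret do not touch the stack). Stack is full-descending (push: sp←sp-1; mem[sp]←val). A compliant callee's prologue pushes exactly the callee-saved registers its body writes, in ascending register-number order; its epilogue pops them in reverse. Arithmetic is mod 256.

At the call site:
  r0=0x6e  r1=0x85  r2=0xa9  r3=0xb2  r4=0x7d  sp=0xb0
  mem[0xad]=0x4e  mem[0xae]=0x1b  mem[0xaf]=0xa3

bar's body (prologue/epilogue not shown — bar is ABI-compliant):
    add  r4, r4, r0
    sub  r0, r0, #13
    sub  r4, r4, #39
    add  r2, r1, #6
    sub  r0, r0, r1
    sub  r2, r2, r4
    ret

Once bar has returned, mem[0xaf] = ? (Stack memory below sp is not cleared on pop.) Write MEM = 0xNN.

prologue: push r4 -> mem[0xaf]=0x7d, sp=0xaf
body[0] add  r4, r4, r0 -> r4=0xeb
body[1] sub  r0, r0, #13 -> r0=0x61
body[2] sub  r4, r4, #39 -> r4=0xc4
body[3] add  r2, r1, #6 -> r2=0x8b
body[4] sub  r0, r0, r1 -> r0=0xdc
body[5] sub  r2, r2, r4 -> r2=0xc7
epilogue: pop r4=0x7d, sp=0xb0
prologue pushed ['r4'] at ['0xaf']

MEM = 0x7d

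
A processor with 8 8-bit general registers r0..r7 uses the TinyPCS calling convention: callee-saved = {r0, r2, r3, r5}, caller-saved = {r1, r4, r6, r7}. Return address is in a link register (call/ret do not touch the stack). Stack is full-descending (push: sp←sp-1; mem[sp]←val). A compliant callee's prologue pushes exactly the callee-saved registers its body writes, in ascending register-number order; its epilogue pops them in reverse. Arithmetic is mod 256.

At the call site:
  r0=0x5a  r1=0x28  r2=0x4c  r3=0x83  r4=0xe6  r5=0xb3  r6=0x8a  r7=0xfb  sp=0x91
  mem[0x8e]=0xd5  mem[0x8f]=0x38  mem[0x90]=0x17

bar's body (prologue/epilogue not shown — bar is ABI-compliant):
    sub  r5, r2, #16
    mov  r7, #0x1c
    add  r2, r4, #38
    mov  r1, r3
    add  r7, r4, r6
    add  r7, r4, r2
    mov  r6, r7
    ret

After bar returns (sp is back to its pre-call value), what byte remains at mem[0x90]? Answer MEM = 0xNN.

prologue: push r2 -> mem[0x90]=0x4c, sp=0x90
prologue: push r5 -> mem[0x8f]=0xb3, sp=0x8f
body[0] sub  r5, r2, #16 -> r5=0x3c
body[1] mov  r7, #0x1c -> r7=0x1c
body[2] add  r2, r4, #38 -> r2=0x0c
body[3] mov  r1, r3 -> r1=0x83
body[4] add  r7, r4, r6 -> r7=0x70
body[5] add  r7, r4, r2 -> r7=0xf2
body[6] mov  r6, r7 -> r6=0xf2
epilogue: pop r5=0xb3, sp=0x90
epilogue: pop r2=0x4c, sp=0x91
prologue pushed ['r2', 'r5'] at ['0x90', '0x8f']

MEM = 0x4c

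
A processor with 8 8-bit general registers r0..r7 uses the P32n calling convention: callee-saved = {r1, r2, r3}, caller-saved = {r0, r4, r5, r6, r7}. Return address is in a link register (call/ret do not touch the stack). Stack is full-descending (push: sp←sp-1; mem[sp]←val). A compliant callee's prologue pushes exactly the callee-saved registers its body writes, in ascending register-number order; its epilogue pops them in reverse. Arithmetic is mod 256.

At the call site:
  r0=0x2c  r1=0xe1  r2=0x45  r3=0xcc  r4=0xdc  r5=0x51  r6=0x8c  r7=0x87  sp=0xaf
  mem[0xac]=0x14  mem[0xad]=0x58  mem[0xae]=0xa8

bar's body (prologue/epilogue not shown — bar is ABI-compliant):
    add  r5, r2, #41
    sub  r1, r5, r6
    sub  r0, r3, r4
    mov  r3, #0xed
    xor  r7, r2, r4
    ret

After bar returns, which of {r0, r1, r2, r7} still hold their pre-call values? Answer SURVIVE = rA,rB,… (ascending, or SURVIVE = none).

prologue: push r1 -> mem[0xae]=0xe1, sp=0xae
prologue: push r3 -> mem[0xad]=0xcc, sp=0xad
body[0] add  r5, r2, #41 -> r5=0x6e
body[1] sub  r1, r5, r6 -> r1=0xe2
body[2] sub  r0, r3, r4 -> r0=0xf0
body[3] mov  r3, #0xed -> r3=0xed
body[4] xor  r7, r2, r4 -> r7=0x99
epilogue: pop r3=0xcc, sp=0xae
epilogue: pop r1=0xe1, sp=0xaf
r0: caller-saved, written=True
r1: callee-saved, written=True
r2: callee-saved, written=False
r7: caller-saved, written=True

SURVIVE = r1,r2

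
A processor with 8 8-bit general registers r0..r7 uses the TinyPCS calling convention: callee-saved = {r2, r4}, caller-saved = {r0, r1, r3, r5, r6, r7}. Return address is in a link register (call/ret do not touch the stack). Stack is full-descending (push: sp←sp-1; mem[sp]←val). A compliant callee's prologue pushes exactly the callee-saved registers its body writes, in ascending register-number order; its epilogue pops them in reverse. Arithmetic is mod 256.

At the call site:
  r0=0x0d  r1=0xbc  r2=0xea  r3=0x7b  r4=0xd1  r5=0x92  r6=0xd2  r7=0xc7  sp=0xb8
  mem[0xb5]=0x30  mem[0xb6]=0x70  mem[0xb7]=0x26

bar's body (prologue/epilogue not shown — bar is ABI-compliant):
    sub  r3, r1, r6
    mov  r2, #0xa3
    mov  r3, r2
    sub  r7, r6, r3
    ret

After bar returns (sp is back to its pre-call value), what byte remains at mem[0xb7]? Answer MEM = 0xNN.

MEM = 0xea

prologue: push r2 -> mem[0xb7]=0xea, sp=0xb7
body[0] sub  r3, r1, r6 -> r3=0xea
body[1] mov  r2, #0xa3 -> r2=0xa3
body[2] mov  r3, r2 -> r3=0xa3
body[3] sub  r7, r6, r3 -> r7=0x2f
epilogue: pop r2=0xea, sp=0xb8
prologue pushed ['r2'] at ['0xb7']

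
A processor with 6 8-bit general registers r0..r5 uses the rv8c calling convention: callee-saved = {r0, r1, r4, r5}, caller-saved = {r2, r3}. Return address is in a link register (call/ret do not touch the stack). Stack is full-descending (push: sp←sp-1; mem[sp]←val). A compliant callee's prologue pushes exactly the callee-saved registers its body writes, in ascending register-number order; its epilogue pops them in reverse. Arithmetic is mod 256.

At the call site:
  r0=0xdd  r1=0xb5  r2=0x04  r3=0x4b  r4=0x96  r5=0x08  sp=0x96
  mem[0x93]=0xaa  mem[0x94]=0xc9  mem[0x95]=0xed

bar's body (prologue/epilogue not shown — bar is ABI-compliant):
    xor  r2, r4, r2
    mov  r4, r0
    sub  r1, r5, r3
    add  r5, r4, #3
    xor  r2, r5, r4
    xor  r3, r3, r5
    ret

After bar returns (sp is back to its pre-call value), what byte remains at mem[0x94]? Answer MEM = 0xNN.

prologue: push r1 -> mem[0x95]=0xb5, sp=0x95
prologue: push r4 -> mem[0x94]=0x96, sp=0x94
prologue: push r5 -> mem[0x93]=0x08, sp=0x93
body[0] xor  r2, r4, r2 -> r2=0x92
body[1] mov  r4, r0 -> r4=0xdd
body[2] sub  r1, r5, r3 -> r1=0xbd
body[3] add  r5, r4, #3 -> r5=0xe0
body[4] xor  r2, r5, r4 -> r2=0x3d
body[5] xor  r3, r3, r5 -> r3=0xab
epilogue: pop r5=0x08, sp=0x94
epilogue: pop r4=0x96, sp=0x95
epilogue: pop r1=0xb5, sp=0x96
prologue pushed ['r1', 'r4', 'r5'] at ['0x95', '0x94', '0x93']

MEM = 0x96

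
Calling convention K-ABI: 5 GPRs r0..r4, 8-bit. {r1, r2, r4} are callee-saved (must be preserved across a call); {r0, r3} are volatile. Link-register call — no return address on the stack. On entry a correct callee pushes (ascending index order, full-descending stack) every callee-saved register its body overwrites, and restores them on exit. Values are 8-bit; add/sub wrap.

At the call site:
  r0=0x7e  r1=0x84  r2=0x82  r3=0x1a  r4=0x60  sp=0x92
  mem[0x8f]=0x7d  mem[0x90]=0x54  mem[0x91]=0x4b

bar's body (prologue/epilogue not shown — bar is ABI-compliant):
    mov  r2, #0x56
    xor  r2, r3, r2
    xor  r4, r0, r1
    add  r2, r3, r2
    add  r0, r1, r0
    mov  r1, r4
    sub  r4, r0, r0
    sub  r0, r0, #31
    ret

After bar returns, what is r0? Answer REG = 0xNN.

REG = 0xe3

prologue: push r1 → mem[0x91]=0x84, sp=0x91
prologue: push r2 → mem[0x90]=0x82, sp=0x90
prologue: push r4 → mem[0x8f]=0x60, sp=0x8f
body[0] mov  r2, #0x56 → r2=0x56
body[1] xor  r2, r3, r2 → r2=0x4c
body[2] xor  r4, r0, r1 → r4=0xfa
body[3] add  r2, r3, r2 → r2=0x66
body[4] add  r0, r1, r0 → r0=0x02
body[5] mov  r1, r4 → r1=0xfa
body[6] sub  r4, r0, r0 → r4=0x00
body[7] sub  r0, r0, #31 → r0=0xe3
epilogue: pop r4=0x60, sp=0x90
epilogue: pop r2=0x82, sp=0x91
epilogue: pop r1=0x84, sp=0x92
r0 is caller-saved → body value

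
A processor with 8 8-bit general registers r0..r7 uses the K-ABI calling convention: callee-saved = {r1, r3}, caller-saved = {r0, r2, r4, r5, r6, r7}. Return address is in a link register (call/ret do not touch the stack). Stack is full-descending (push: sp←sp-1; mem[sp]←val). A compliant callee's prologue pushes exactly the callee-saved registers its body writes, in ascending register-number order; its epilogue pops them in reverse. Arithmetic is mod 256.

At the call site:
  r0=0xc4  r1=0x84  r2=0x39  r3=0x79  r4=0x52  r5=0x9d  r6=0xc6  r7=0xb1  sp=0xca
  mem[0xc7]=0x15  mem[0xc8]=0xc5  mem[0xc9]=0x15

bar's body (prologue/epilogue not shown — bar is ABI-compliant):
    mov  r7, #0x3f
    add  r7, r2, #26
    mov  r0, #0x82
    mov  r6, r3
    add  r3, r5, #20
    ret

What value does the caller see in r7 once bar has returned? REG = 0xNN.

prologue: push r3 -> mem[0xc9]=0x79, sp=0xc9
body[0] mov  r7, #0x3f -> r7=0x3f
body[1] add  r7, r2, #26 -> r7=0x53
body[2] mov  r0, #0x82 -> r0=0x82
body[3] mov  r6, r3 -> r6=0x79
body[4] add  r3, r5, #20 -> r3=0xb1
epilogue: pop r3=0x79, sp=0xca
r7 is caller-saved -> body value

REG = 0x53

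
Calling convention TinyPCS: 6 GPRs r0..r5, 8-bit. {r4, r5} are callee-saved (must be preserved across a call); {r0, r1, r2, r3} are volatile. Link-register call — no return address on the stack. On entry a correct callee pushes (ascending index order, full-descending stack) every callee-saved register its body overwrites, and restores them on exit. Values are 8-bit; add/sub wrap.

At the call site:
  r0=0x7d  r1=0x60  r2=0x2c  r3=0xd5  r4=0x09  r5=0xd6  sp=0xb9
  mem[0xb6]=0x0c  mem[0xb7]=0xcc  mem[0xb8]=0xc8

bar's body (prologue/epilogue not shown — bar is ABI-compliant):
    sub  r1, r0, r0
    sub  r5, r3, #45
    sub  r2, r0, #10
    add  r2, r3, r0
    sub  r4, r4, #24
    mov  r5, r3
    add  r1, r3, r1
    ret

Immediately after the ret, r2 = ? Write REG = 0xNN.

REG = 0x52

prologue: push r4 -> mem[0xb8]=0x09, sp=0xb8
prologue: push r5 -> mem[0xb7]=0xd6, sp=0xb7
body[0] sub  r1, r0, r0 -> r1=0x00
body[1] sub  r5, r3, #45 -> r5=0xa8
body[2] sub  r2, r0, #10 -> r2=0x73
body[3] add  r2, r3, r0 -> r2=0x52
body[4] sub  r4, r4, #24 -> r4=0xf1
body[5] mov  r5, r3 -> r5=0xd5
body[6] add  r1, r3, r1 -> r1=0xd5
epilogue: pop r5=0xd6, sp=0xb8
epilogue: pop r4=0x09, sp=0xb9
r2 is caller-saved -> body value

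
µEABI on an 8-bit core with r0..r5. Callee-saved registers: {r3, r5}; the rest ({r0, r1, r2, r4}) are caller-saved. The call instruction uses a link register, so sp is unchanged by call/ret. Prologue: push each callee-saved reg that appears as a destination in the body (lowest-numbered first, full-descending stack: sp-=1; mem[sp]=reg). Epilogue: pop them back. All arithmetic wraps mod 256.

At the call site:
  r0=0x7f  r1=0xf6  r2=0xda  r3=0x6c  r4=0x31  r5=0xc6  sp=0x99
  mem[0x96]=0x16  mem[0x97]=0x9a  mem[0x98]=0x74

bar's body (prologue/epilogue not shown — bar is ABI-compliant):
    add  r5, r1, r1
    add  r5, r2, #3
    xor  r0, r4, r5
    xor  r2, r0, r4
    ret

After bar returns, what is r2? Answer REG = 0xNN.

prologue: push r5 → mem[0x98]=0xc6, sp=0x98
body[0] add  r5, r1, r1 → r5=0xec
body[1] add  r5, r2, #3 → r5=0xdd
body[2] xor  r0, r4, r5 → r0=0xec
body[3] xor  r2, r0, r4 → r2=0xdd
epilogue: pop r5=0xc6, sp=0x99
r2 is caller-saved → body value

REG = 0xdd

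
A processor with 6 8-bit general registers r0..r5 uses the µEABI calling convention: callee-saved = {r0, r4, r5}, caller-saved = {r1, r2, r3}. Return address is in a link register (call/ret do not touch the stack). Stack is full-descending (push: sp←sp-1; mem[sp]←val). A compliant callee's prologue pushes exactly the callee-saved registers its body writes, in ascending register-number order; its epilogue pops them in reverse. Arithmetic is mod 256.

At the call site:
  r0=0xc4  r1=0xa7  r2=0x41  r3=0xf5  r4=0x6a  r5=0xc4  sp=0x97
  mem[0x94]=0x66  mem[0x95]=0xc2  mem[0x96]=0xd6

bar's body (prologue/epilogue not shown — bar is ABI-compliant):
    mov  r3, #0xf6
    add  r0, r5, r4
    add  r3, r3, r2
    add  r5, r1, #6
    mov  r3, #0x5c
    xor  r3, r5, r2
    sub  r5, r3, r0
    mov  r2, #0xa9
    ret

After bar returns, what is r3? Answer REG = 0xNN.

REG = 0xec

prologue: push r0 → mem[0x96]=0xc4, sp=0x96
prologue: push r5 → mem[0x95]=0xc4, sp=0x95
body[0] mov  r3, #0xf6 → r3=0xf6
body[1] add  r0, r5, r4 → r0=0x2e
body[2] add  r3, r3, r2 → r3=0x37
body[3] add  r5, r1, #6 → r5=0xad
body[4] mov  r3, #0x5c → r3=0x5c
body[5] xor  r3, r5, r2 → r3=0xec
body[6] sub  r5, r3, r0 → r5=0xbe
body[7] mov  r2, #0xa9 → r2=0xa9
epilogue: pop r5=0xc4, sp=0x96
epilogue: pop r0=0xc4, sp=0x97
r3 is caller-saved → body value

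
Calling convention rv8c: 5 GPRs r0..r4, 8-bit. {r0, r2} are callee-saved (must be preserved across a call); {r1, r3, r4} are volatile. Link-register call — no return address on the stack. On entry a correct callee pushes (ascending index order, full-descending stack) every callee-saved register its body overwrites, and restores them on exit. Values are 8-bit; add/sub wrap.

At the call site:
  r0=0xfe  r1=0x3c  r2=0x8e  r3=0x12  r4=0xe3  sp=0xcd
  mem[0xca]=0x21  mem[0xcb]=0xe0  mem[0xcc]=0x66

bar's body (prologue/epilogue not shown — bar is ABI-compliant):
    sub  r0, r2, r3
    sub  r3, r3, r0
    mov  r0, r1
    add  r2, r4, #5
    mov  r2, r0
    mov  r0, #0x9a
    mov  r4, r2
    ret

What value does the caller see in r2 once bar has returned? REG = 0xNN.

REG = 0x8e

prologue: push r0 → mem[0xcc]=0xfe, sp=0xcc
prologue: push r2 → mem[0xcb]=0x8e, sp=0xcb
body[0] sub  r0, r2, r3 → r0=0x7c
body[1] sub  r3, r3, r0 → r3=0x96
body[2] mov  r0, r1 → r0=0x3c
body[3] add  r2, r4, #5 → r2=0xe8
body[4] mov  r2, r0 → r2=0x3c
body[5] mov  r0, #0x9a → r0=0x9a
body[6] mov  r4, r2 → r4=0x3c
epilogue: pop r2=0x8e, sp=0xcc
epilogue: pop r0=0xfe, sp=0xcd
r2 is callee-saved → restored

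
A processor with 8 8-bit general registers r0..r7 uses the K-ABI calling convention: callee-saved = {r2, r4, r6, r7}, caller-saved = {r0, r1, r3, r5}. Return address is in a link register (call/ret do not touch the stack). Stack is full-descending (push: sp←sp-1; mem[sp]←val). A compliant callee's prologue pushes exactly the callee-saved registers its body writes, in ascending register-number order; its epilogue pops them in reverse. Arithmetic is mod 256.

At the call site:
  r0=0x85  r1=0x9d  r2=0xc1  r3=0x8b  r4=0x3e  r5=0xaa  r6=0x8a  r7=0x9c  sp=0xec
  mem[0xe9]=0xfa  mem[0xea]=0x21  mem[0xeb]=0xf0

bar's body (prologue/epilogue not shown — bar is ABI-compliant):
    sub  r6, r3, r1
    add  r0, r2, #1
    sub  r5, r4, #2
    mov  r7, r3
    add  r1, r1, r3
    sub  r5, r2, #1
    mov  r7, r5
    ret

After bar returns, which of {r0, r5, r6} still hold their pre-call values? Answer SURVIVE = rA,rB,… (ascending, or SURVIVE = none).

SURVIVE = r6

prologue: push r6 -> mem[0xeb]=0x8a, sp=0xeb
prologue: push r7 -> mem[0xea]=0x9c, sp=0xea
body[0] sub  r6, r3, r1 -> r6=0xee
body[1] add  r0, r2, #1 -> r0=0xc2
body[2] sub  r5, r4, #2 -> r5=0x3c
body[3] mov  r7, r3 -> r7=0x8b
body[4] add  r1, r1, r3 -> r1=0x28
body[5] sub  r5, r2, #1 -> r5=0xc0
body[6] mov  r7, r5 -> r7=0xc0
epilogue: pop r7=0x9c, sp=0xeb
epilogue: pop r6=0x8a, sp=0xec
r0: caller-saved, written=True
r5: caller-saved, written=True
r6: callee-saved, written=True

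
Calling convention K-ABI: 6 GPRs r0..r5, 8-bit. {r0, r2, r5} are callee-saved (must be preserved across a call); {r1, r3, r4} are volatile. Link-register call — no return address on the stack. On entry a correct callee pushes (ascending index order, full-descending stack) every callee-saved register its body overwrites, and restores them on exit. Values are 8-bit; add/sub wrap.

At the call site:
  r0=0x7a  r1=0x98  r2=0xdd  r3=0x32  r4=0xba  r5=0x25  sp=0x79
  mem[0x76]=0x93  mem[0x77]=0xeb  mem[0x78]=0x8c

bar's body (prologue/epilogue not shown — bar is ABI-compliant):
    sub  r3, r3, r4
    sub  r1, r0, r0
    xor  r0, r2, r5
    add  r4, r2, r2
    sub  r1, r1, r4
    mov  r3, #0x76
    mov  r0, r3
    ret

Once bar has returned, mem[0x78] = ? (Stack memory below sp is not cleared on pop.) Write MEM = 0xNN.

MEM = 0x7a

prologue: push r0 → mem[0x78]=0x7a, sp=0x78
body[0] sub  r3, r3, r4 → r3=0x78
body[1] sub  r1, r0, r0 → r1=0x00
body[2] xor  r0, r2, r5 → r0=0xf8
body[3] add  r4, r2, r2 → r4=0xba
body[4] sub  r1, r1, r4 → r1=0x46
body[5] mov  r3, #0x76 → r3=0x76
body[6] mov  r0, r3 → r0=0x76
epilogue: pop r0=0x7a, sp=0x79
prologue pushed ['r0'] at ['0x78']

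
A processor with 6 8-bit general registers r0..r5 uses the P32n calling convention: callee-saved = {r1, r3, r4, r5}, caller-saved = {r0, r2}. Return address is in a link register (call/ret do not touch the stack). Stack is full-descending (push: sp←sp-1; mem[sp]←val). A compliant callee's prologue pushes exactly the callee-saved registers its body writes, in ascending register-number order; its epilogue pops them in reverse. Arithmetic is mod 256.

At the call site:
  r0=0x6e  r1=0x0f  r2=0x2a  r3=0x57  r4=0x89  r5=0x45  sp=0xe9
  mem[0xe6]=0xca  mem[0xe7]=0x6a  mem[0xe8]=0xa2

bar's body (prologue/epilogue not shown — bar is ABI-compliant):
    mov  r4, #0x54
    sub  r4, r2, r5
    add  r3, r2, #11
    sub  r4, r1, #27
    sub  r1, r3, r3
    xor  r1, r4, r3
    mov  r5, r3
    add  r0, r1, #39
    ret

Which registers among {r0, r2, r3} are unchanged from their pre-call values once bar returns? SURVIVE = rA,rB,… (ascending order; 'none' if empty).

prologue: push r1 → mem[0xe8]=0x0f, sp=0xe8
prologue: push r3 → mem[0xe7]=0x57, sp=0xe7
prologue: push r4 → mem[0xe6]=0x89, sp=0xe6
prologue: push r5 → mem[0xe5]=0x45, sp=0xe5
body[0] mov  r4, #0x54 → r4=0x54
body[1] sub  r4, r2, r5 → r4=0xe5
body[2] add  r3, r2, #11 → r3=0x35
body[3] sub  r4, r1, #27 → r4=0xf4
body[4] sub  r1, r3, r3 → r1=0x00
body[5] xor  r1, r4, r3 → r1=0xc1
body[6] mov  r5, r3 → r5=0x35
body[7] add  r0, r1, #39 → r0=0xe8
epilogue: pop r5=0x45, sp=0xe6
epilogue: pop r4=0x89, sp=0xe7
epilogue: pop r3=0x57, sp=0xe8
epilogue: pop r1=0x0f, sp=0xe9
r0: caller-saved, written=True
r2: caller-saved, written=False
r3: callee-saved, written=True

SURVIVE = r2,r3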